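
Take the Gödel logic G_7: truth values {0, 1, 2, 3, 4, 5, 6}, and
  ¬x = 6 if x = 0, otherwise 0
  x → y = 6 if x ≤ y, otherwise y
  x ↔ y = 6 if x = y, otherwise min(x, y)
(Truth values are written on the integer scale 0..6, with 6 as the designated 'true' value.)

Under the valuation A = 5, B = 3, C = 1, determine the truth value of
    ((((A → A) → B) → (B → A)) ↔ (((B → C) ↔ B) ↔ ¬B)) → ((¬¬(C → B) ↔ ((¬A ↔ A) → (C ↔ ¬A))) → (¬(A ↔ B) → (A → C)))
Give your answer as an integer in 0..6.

6

A → A = 5 → 5 = 6
(A → A) → B = 6 → 3 = 3
B → A = 3 → 5 = 6
((A → A) → B) → (B → A) = 3 → 6 = 6
B → C = 3 → 1 = 1
(B → C) ↔ B = 1 ↔ 3 = 1
¬B = ¬3 = 0
((B → C) ↔ B) ↔ ¬B = 1 ↔ 0 = 0
(((A → A) → B) → (B → A)) ↔ (((B → C) ↔ B) ↔ ¬B) = 6 ↔ 0 = 0
C → B = 1 → 3 = 6
¬(C → B) = ¬6 = 0
¬¬(C → B) = ¬0 = 6
¬A = ¬5 = 0
¬A ↔ A = 0 ↔ 5 = 0
¬A = ¬5 = 0
C ↔ ¬A = 1 ↔ 0 = 0
(¬A ↔ A) → (C ↔ ¬A) = 0 → 0 = 6
¬¬(C → B) ↔ ((¬A ↔ A) → (C ↔ ¬A)) = 6 ↔ 6 = 6
A ↔ B = 5 ↔ 3 = 3
¬(A ↔ B) = ¬3 = 0
A → C = 5 → 1 = 1
¬(A ↔ B) → (A → C) = 0 → 1 = 6
(¬¬(C → B) ↔ ((¬A ↔ A) → (C ↔ ¬A))) → (¬(A ↔ B) → (A → C)) = 6 → 6 = 6
((((A → A) → B) → (B → A)) ↔ (((B → C) ↔ B) ↔ ¬B)) → ((¬¬(C → B) ↔ ((¬A ↔ A) → (C ↔ ¬A))) → (¬(A ↔ B) → (A → C))) = 0 → 6 = 6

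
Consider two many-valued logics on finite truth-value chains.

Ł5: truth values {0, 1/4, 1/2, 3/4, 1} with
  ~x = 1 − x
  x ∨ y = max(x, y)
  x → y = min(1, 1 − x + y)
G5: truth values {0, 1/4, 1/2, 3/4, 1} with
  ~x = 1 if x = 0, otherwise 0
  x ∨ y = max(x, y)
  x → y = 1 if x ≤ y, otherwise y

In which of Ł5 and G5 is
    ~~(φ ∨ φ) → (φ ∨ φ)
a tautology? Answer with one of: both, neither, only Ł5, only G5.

In Ł5: every assignment gives 1 — tautology.
In G5: at φ = 1/4 the value is 1/4 — not a tautology.

only Ł5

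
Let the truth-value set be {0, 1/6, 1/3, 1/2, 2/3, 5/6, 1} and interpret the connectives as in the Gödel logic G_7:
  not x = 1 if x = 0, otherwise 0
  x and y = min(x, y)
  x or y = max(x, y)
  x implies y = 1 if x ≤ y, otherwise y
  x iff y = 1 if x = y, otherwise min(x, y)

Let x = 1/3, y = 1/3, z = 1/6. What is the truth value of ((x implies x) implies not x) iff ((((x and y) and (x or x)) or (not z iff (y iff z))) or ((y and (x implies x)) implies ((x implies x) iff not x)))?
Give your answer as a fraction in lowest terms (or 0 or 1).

0

x implies x = 1/3 implies 1/3 = 1
not x = not 1/3 = 0
(x implies x) implies not x = 1 implies 0 = 0
x and y = 1/3 and 1/3 = 1/3
x or x = 1/3 or 1/3 = 1/3
(x and y) and (x or x) = 1/3 and 1/3 = 1/3
not z = not 1/6 = 0
y iff z = 1/3 iff 1/6 = 1/6
not z iff (y iff z) = 0 iff 1/6 = 0
((x and y) and (x or x)) or (not z iff (y iff z)) = 1/3 or 0 = 1/3
x implies x = 1/3 implies 1/3 = 1
y and (x implies x) = 1/3 and 1 = 1/3
x implies x = 1/3 implies 1/3 = 1
not x = not 1/3 = 0
(x implies x) iff not x = 1 iff 0 = 0
(y and (x implies x)) implies ((x implies x) iff not x) = 1/3 implies 0 = 0
(((x and y) and (x or x)) or (not z iff (y iff z))) or ((y and (x implies x)) implies ((x implies x) iff not x)) = 1/3 or 0 = 1/3
((x implies x) implies not x) iff ((((x and y) and (x or x)) or (not z iff (y iff z))) or ((y and (x implies x)) implies ((x implies x) iff not x))) = 0 iff 1/3 = 0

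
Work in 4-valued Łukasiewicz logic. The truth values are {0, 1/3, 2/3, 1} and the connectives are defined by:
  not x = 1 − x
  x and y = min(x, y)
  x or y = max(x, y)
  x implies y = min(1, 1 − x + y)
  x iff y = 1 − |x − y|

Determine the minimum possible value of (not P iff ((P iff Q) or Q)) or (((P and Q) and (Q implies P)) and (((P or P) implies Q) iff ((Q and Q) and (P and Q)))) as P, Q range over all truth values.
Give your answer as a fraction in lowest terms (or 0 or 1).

Take P = 0, Q = 1/3:
not P = not 0 = 1
P iff Q = 0 iff 1/3 = 2/3
(P iff Q) or Q = 2/3 or 1/3 = 2/3
not P iff ((P iff Q) or Q) = 1 iff 2/3 = 2/3
P and Q = 0 and 1/3 = 0
Q implies P = 1/3 implies 0 = 2/3
(P and Q) and (Q implies P) = 0 and 2/3 = 0
P or P = 0 or 0 = 0
(P or P) implies Q = 0 implies 1/3 = 1
Q and Q = 1/3 and 1/3 = 1/3
P and Q = 0 and 1/3 = 0
(Q and Q) and (P and Q) = 1/3 and 0 = 0
((P or P) implies Q) iff ((Q and Q) and (P and Q)) = 1 iff 0 = 0
((P and Q) and (Q implies P)) and (((P or P) implies Q) iff ((Q and Q) and (P and Q))) = 0 and 0 = 0
(not P iff ((P iff Q) or Q)) or (((P and Q) and (Q implies P)) and (((P or P) implies Q) iff ((Q and Q) and (P and Q)))) = 2/3 or 0 = 2/3
No assignment yields a value below 2/3, so this is the minimum.

2/3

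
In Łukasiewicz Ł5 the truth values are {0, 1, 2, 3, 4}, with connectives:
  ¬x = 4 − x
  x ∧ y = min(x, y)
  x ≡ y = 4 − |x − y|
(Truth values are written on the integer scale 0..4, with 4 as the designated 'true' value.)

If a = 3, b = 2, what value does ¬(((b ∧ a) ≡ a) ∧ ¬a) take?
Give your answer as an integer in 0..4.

b ∧ a = 2 ∧ 3 = 2
(b ∧ a) ≡ a = 2 ≡ 3 = 3
¬a = ¬3 = 1
((b ∧ a) ≡ a) ∧ ¬a = 3 ∧ 1 = 1
¬(((b ∧ a) ≡ a) ∧ ¬a) = ¬1 = 3

3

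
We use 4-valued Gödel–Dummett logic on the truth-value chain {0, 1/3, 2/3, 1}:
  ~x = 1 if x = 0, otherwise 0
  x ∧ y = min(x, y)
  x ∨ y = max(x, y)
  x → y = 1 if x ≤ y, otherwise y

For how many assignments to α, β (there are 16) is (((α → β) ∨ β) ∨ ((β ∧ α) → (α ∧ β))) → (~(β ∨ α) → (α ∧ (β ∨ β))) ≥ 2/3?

α = 0, β = 0 ↦ 0  <
α = 0, β = 1/3 ↦ 1  ≥
α = 0, β = 2/3 ↦ 1  ≥
α = 0, β = 1 ↦ 1  ≥
α = 1/3, β = 0 ↦ 1  ≥
α = 1/3, β = 1/3 ↦ 1  ≥
α = 1/3, β = 2/3 ↦ 1  ≥
α = 1/3, β = 1 ↦ 1  ≥
α = 2/3, β = 0 ↦ 1  ≥
α = 2/3, β = 1/3 ↦ 1  ≥
α = 2/3, β = 2/3 ↦ 1  ≥
α = 2/3, β = 1 ↦ 1  ≥
α = 1, β = 0 ↦ 1  ≥
α = 1, β = 1/3 ↦ 1  ≥
α = 1, β = 2/3 ↦ 1  ≥
α = 1, β = 1 ↦ 1  ≥
So 15 of the 16 assignments meet the threshold.

15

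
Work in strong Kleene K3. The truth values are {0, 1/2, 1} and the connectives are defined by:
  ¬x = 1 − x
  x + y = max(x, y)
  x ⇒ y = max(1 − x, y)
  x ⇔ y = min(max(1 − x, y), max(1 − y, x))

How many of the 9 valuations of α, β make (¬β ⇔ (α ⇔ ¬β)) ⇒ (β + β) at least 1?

4

α = 0, β = 0 ↦ 1  ≥
α = 0, β = 1/2 ↦ 1/2  <
α = 0, β = 1 ↦ 1  ≥
α = 1/2, β = 0 ↦ 1/2  <
α = 1/2, β = 1/2 ↦ 1/2  <
α = 1/2, β = 1 ↦ 1  ≥
α = 1, β = 0 ↦ 0  <
α = 1, β = 1/2 ↦ 1/2  <
α = 1, β = 1 ↦ 1  ≥
So 4 of the 9 assignments meet the threshold.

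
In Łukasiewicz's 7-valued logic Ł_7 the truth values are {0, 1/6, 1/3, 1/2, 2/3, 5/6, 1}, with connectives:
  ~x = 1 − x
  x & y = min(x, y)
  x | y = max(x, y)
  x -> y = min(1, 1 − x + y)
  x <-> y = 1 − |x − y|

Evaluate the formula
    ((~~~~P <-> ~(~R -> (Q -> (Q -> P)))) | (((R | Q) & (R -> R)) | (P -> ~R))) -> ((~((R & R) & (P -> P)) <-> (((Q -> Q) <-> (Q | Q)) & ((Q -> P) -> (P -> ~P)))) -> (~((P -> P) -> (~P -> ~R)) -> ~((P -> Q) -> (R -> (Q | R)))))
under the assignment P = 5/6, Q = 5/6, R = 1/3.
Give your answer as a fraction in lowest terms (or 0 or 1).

~P = ~5/6 = 1/6
~~P = ~1/6 = 5/6
~~~P = ~5/6 = 1/6
~~~~P = ~1/6 = 5/6
~R = ~1/3 = 2/3
Q -> P = 5/6 -> 5/6 = 1
Q -> (Q -> P) = 5/6 -> 1 = 1
~R -> (Q -> (Q -> P)) = 2/3 -> 1 = 1
~(~R -> (Q -> (Q -> P))) = ~1 = 0
~~~~P <-> ~(~R -> (Q -> (Q -> P))) = 5/6 <-> 0 = 1/6
R | Q = 1/3 | 5/6 = 5/6
R -> R = 1/3 -> 1/3 = 1
(R | Q) & (R -> R) = 5/6 & 1 = 5/6
~R = ~1/3 = 2/3
P -> ~R = 5/6 -> 2/3 = 5/6
((R | Q) & (R -> R)) | (P -> ~R) = 5/6 | 5/6 = 5/6
(~~~~P <-> ~(~R -> (Q -> (Q -> P)))) | (((R | Q) & (R -> R)) | (P -> ~R)) = 1/6 | 5/6 = 5/6
R & R = 1/3 & 1/3 = 1/3
P -> P = 5/6 -> 5/6 = 1
(R & R) & (P -> P) = 1/3 & 1 = 1/3
~((R & R) & (P -> P)) = ~1/3 = 2/3
Q -> Q = 5/6 -> 5/6 = 1
Q | Q = 5/6 | 5/6 = 5/6
(Q -> Q) <-> (Q | Q) = 1 <-> 5/6 = 5/6
Q -> P = 5/6 -> 5/6 = 1
~P = ~5/6 = 1/6
P -> ~P = 5/6 -> 1/6 = 1/3
(Q -> P) -> (P -> ~P) = 1 -> 1/3 = 1/3
((Q -> Q) <-> (Q | Q)) & ((Q -> P) -> (P -> ~P)) = 5/6 & 1/3 = 1/3
~((R & R) & (P -> P)) <-> (((Q -> Q) <-> (Q | Q)) & ((Q -> P) -> (P -> ~P))) = 2/3 <-> 1/3 = 2/3
P -> P = 5/6 -> 5/6 = 1
~P = ~5/6 = 1/6
~R = ~1/3 = 2/3
~P -> ~R = 1/6 -> 2/3 = 1
(P -> P) -> (~P -> ~R) = 1 -> 1 = 1
~((P -> P) -> (~P -> ~R)) = ~1 = 0
P -> Q = 5/6 -> 5/6 = 1
Q | R = 5/6 | 1/3 = 5/6
R -> (Q | R) = 1/3 -> 5/6 = 1
(P -> Q) -> (R -> (Q | R)) = 1 -> 1 = 1
~((P -> Q) -> (R -> (Q | R))) = ~1 = 0
~((P -> P) -> (~P -> ~R)) -> ~((P -> Q) -> (R -> (Q | R))) = 0 -> 0 = 1
(~((R & R) & (P -> P)) <-> (((Q -> Q) <-> (Q | Q)) & ((Q -> P) -> (P -> ~P)))) -> (~((P -> P) -> (~P -> ~R)) -> ~((P -> Q) -> (R -> (Q | R)))) = 2/3 -> 1 = 1
((~~~~P <-> ~(~R -> (Q -> (Q -> P)))) | (((R | Q) & (R -> R)) | (P -> ~R))) -> ((~((R & R) & (P -> P)) <-> (((Q -> Q) <-> (Q | Q)) & ((Q -> P) -> (P -> ~P)))) -> (~((P -> P) -> (~P -> ~R)) -> ~((P -> Q) -> (R -> (Q | R))))) = 5/6 -> 1 = 1

1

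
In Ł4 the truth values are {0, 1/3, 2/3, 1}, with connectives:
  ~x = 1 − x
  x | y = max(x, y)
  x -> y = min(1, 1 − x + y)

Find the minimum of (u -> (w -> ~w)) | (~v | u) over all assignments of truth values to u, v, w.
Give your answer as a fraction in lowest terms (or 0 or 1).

Take u = 1/3, v = 1/3, w = 1:
~w = ~1 = 0
w -> ~w = 1 -> 0 = 0
u -> (w -> ~w) = 1/3 -> 0 = 2/3
~v = ~1/3 = 2/3
~v | u = 2/3 | 1/3 = 2/3
(u -> (w -> ~w)) | (~v | u) = 2/3 | 2/3 = 2/3
No assignment yields a value below 2/3, so this is the minimum.

2/3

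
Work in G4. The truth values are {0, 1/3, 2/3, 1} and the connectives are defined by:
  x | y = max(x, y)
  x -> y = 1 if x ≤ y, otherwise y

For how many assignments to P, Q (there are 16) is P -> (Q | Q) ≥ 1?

P = 0, Q = 0 ↦ 1  ≥
P = 0, Q = 1/3 ↦ 1  ≥
P = 0, Q = 2/3 ↦ 1  ≥
P = 0, Q = 1 ↦ 1  ≥
P = 1/3, Q = 0 ↦ 0  <
P = 1/3, Q = 1/3 ↦ 1  ≥
P = 1/3, Q = 2/3 ↦ 1  ≥
P = 1/3, Q = 1 ↦ 1  ≥
P = 2/3, Q = 0 ↦ 0  <
P = 2/3, Q = 1/3 ↦ 1/3  <
P = 2/3, Q = 2/3 ↦ 1  ≥
P = 2/3, Q = 1 ↦ 1  ≥
P = 1, Q = 0 ↦ 0  <
P = 1, Q = 1/3 ↦ 1/3  <
P = 1, Q = 2/3 ↦ 2/3  <
P = 1, Q = 1 ↦ 1  ≥
So 10 of the 16 assignments meet the threshold.

10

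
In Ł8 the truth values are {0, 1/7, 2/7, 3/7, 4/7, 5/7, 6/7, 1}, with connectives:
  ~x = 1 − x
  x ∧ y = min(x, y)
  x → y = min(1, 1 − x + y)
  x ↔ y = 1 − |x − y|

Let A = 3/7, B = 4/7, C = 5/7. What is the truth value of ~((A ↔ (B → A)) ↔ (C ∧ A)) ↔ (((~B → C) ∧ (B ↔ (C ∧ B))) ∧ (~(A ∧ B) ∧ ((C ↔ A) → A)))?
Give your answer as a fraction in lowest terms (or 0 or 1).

4/7

B → A = 4/7 → 3/7 = 6/7
A ↔ (B → A) = 3/7 ↔ 6/7 = 4/7
C ∧ A = 5/7 ∧ 3/7 = 3/7
(A ↔ (B → A)) ↔ (C ∧ A) = 4/7 ↔ 3/7 = 6/7
~((A ↔ (B → A)) ↔ (C ∧ A)) = ~6/7 = 1/7
~B = ~4/7 = 3/7
~B → C = 3/7 → 5/7 = 1
C ∧ B = 5/7 ∧ 4/7 = 4/7
B ↔ (C ∧ B) = 4/7 ↔ 4/7 = 1
(~B → C) ∧ (B ↔ (C ∧ B)) = 1 ∧ 1 = 1
A ∧ B = 3/7 ∧ 4/7 = 3/7
~(A ∧ B) = ~3/7 = 4/7
C ↔ A = 5/7 ↔ 3/7 = 5/7
(C ↔ A) → A = 5/7 → 3/7 = 5/7
~(A ∧ B) ∧ ((C ↔ A) → A) = 4/7 ∧ 5/7 = 4/7
((~B → C) ∧ (B ↔ (C ∧ B))) ∧ (~(A ∧ B) ∧ ((C ↔ A) → A)) = 1 ∧ 4/7 = 4/7
~((A ↔ (B → A)) ↔ (C ∧ A)) ↔ (((~B → C) ∧ (B ↔ (C ∧ B))) ∧ (~(A ∧ B) ∧ ((C ↔ A) → A))) = 1/7 ↔ 4/7 = 4/7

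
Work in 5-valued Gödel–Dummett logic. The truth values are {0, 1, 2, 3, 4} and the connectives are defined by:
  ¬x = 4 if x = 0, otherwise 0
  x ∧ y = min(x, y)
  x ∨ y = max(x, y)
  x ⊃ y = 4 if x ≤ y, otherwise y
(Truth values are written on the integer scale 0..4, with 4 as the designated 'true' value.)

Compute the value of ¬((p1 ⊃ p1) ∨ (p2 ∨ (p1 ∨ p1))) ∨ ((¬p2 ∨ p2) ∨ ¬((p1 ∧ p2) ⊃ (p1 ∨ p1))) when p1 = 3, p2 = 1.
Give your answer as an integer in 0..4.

1

p1 ⊃ p1 = 3 ⊃ 3 = 4
p1 ∨ p1 = 3 ∨ 3 = 3
p2 ∨ (p1 ∨ p1) = 1 ∨ 3 = 3
(p1 ⊃ p1) ∨ (p2 ∨ (p1 ∨ p1)) = 4 ∨ 3 = 4
¬((p1 ⊃ p1) ∨ (p2 ∨ (p1 ∨ p1))) = ¬4 = 0
¬p2 = ¬1 = 0
¬p2 ∨ p2 = 0 ∨ 1 = 1
p1 ∧ p2 = 3 ∧ 1 = 1
p1 ∨ p1 = 3 ∨ 3 = 3
(p1 ∧ p2) ⊃ (p1 ∨ p1) = 1 ⊃ 3 = 4
¬((p1 ∧ p2) ⊃ (p1 ∨ p1)) = ¬4 = 0
(¬p2 ∨ p2) ∨ ¬((p1 ∧ p2) ⊃ (p1 ∨ p1)) = 1 ∨ 0 = 1
¬((p1 ⊃ p1) ∨ (p2 ∨ (p1 ∨ p1))) ∨ ((¬p2 ∨ p2) ∨ ¬((p1 ∧ p2) ⊃ (p1 ∨ p1))) = 0 ∨ 1 = 1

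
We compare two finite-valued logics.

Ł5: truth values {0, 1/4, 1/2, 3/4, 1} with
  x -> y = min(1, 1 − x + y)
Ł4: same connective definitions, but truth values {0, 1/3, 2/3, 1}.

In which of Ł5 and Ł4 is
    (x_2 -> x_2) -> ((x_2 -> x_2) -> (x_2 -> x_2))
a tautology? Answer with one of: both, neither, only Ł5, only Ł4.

both

In Ł5: every assignment gives 1 — tautology.
In Ł4: every assignment gives 1 — tautology.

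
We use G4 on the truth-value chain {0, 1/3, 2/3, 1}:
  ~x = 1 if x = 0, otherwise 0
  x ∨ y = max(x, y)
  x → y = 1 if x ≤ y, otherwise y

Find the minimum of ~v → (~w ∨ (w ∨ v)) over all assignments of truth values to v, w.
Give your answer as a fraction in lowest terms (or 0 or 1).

Take v = 0, w = 1/3:
~v = ~0 = 1
~w = ~1/3 = 0
w ∨ v = 1/3 ∨ 0 = 1/3
~w ∨ (w ∨ v) = 0 ∨ 1/3 = 1/3
~v → (~w ∨ (w ∨ v)) = 1 → 1/3 = 1/3
No assignment yields a value below 1/3, so this is the minimum.

1/3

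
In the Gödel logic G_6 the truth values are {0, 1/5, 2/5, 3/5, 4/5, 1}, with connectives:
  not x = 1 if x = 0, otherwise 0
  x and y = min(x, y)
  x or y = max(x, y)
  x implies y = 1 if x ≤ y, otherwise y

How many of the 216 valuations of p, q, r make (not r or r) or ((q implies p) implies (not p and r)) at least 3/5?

value 1: 92 assignments (counts)
value 4/5: 31 assignments (counts)
value 3/5: 31 assignments (counts)
value 2/5: 31 assignments
value 1/5: 31 assignments
So 154 of the 216 assignments meet the threshold.

154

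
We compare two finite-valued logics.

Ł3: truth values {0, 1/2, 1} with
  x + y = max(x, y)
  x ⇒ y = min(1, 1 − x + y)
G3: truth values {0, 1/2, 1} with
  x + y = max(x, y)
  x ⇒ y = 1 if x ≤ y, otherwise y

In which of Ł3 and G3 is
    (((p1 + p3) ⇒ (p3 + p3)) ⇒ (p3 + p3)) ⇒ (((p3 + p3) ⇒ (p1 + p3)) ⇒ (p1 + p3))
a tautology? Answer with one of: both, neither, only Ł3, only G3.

only Ł3

In Ł3: every assignment gives 1 — tautology.
In G3: at p1 = 1/2, p3 = 0 the value is 1/2 — not a tautology.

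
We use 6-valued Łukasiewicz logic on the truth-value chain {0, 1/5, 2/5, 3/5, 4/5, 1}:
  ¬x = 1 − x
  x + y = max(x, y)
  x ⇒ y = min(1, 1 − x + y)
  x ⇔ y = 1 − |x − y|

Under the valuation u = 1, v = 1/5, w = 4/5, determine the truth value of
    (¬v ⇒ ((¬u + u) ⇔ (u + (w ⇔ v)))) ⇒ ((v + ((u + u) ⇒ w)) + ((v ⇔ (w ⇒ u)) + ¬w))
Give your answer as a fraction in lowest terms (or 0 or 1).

4/5

¬v = ¬1/5 = 4/5
¬u = ¬1 = 0
¬u + u = 0 + 1 = 1
w ⇔ v = 4/5 ⇔ 1/5 = 2/5
u + (w ⇔ v) = 1 + 2/5 = 1
(¬u + u) ⇔ (u + (w ⇔ v)) = 1 ⇔ 1 = 1
¬v ⇒ ((¬u + u) ⇔ (u + (w ⇔ v))) = 4/5 ⇒ 1 = 1
u + u = 1 + 1 = 1
(u + u) ⇒ w = 1 ⇒ 4/5 = 4/5
v + ((u + u) ⇒ w) = 1/5 + 4/5 = 4/5
w ⇒ u = 4/5 ⇒ 1 = 1
v ⇔ (w ⇒ u) = 1/5 ⇔ 1 = 1/5
¬w = ¬4/5 = 1/5
(v ⇔ (w ⇒ u)) + ¬w = 1/5 + 1/5 = 1/5
(v + ((u + u) ⇒ w)) + ((v ⇔ (w ⇒ u)) + ¬w) = 4/5 + 1/5 = 4/5
(¬v ⇒ ((¬u + u) ⇔ (u + (w ⇔ v)))) ⇒ ((v + ((u + u) ⇒ w)) + ((v ⇔ (w ⇒ u)) + ¬w)) = 1 ⇒ 4/5 = 4/5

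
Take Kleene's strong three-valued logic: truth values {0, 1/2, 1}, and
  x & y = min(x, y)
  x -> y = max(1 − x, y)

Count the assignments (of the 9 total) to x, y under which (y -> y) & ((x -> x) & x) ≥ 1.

2

x = 0, y = 0 ↦ 0  <
x = 0, y = 1/2 ↦ 0  <
x = 0, y = 1 ↦ 0  <
x = 1/2, y = 0 ↦ 1/2  <
x = 1/2, y = 1/2 ↦ 1/2  <
x = 1/2, y = 1 ↦ 1/2  <
x = 1, y = 0 ↦ 1  ≥
x = 1, y = 1/2 ↦ 1/2  <
x = 1, y = 1 ↦ 1  ≥
So 2 of the 9 assignments meet the threshold.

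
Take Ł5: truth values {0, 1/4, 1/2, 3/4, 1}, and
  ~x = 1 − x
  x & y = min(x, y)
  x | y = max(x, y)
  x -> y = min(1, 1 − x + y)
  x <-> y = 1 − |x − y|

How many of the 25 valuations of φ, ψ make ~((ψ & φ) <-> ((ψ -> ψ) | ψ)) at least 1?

value 1: 9 assignments (counts)
value 3/4: 7 assignments
value 1/2: 5 assignments
value 1/4: 3 assignments
value 0: 1 assignment
So 9 of the 25 assignments meet the threshold.

9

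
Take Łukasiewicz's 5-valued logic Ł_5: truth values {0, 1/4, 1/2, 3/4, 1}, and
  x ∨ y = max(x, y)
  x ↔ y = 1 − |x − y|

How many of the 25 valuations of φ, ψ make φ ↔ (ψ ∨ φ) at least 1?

value 1: 15 assignments (counts)
value 3/4: 4 assignments
value 1/2: 3 assignments
value 1/4: 2 assignments
value 0: 1 assignment
So 15 of the 25 assignments meet the threshold.

15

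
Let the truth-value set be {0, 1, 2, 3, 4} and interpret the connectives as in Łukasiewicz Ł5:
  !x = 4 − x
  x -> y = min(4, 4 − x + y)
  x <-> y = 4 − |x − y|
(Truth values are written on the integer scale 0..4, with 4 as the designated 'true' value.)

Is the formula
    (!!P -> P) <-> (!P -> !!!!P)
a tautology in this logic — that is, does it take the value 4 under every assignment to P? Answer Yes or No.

No

Counterexample: take P = 0.
!P = !0 = 4
!!P = !4 = 0
!!P -> P = 0 -> 0 = 4
!P = !0 = 4
!P = !0 = 4
!!P = !4 = 0
!!!P = !0 = 4
!!!!P = !4 = 0
!P -> !!!!P = 4 -> 0 = 0
(!!P -> P) <-> (!P -> !!!!P) = 4 <-> 0 = 0
This gives 0 ≠ 4.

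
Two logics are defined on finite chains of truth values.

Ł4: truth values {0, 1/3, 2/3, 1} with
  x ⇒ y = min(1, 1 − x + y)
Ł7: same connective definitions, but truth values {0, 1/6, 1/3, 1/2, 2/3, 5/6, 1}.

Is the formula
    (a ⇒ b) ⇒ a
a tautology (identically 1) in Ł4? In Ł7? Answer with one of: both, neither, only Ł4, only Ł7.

In Ł4: at a = 0, b = 0 the value is 0 — not a tautology.
In Ł7: at a = 0, b = 0 the value is 0 — not a tautology.

neither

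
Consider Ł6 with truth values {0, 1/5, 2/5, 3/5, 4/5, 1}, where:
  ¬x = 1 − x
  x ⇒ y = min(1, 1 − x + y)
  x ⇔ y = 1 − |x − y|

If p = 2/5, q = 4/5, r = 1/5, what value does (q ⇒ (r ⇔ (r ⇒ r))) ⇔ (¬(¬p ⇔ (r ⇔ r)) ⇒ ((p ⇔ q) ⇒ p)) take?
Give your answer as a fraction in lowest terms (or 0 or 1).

r ⇒ r = 1/5 ⇒ 1/5 = 1
r ⇔ (r ⇒ r) = 1/5 ⇔ 1 = 1/5
q ⇒ (r ⇔ (r ⇒ r)) = 4/5 ⇒ 1/5 = 2/5
¬p = ¬2/5 = 3/5
r ⇔ r = 1/5 ⇔ 1/5 = 1
¬p ⇔ (r ⇔ r) = 3/5 ⇔ 1 = 3/5
¬(¬p ⇔ (r ⇔ r)) = ¬3/5 = 2/5
p ⇔ q = 2/5 ⇔ 4/5 = 3/5
(p ⇔ q) ⇒ p = 3/5 ⇒ 2/5 = 4/5
¬(¬p ⇔ (r ⇔ r)) ⇒ ((p ⇔ q) ⇒ p) = 2/5 ⇒ 4/5 = 1
(q ⇒ (r ⇔ (r ⇒ r))) ⇔ (¬(¬p ⇔ (r ⇔ r)) ⇒ ((p ⇔ q) ⇒ p)) = 2/5 ⇔ 1 = 2/5

2/5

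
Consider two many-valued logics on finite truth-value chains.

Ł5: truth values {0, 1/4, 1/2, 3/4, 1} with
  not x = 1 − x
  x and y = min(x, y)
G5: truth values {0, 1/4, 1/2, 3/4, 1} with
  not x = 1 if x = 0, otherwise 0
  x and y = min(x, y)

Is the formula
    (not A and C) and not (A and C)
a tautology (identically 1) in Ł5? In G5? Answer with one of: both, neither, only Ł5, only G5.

In Ł5: at A = 0, C = 0 the value is 0 — not a tautology.
In G5: at A = 0, C = 0 the value is 0 — not a tautology.

neither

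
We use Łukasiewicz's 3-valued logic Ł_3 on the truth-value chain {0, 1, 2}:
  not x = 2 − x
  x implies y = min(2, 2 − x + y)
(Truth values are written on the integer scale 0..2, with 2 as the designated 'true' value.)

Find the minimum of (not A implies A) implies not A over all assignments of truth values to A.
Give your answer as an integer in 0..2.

0

Take A = 2:
not A = not 2 = 0
not A implies A = 0 implies 2 = 2
not A = not 2 = 0
(not A implies A) implies not A = 2 implies 0 = 0
No assignment yields a value below 0, so this is the minimum.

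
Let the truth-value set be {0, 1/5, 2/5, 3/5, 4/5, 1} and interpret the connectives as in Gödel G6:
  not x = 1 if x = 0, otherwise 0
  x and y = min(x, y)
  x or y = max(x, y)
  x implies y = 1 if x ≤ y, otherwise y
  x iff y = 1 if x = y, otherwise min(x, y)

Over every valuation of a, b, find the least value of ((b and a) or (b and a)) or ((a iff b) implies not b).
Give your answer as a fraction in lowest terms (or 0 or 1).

Take a = 1/5, b = 1/5:
b and a = 1/5 and 1/5 = 1/5
b and a = 1/5 and 1/5 = 1/5
(b and a) or (b and a) = 1/5 or 1/5 = 1/5
a iff b = 1/5 iff 1/5 = 1
not b = not 1/5 = 0
(a iff b) implies not b = 1 implies 0 = 0
((b and a) or (b and a)) or ((a iff b) implies not b) = 1/5 or 0 = 1/5
No assignment yields a value below 1/5, so this is the minimum.

1/5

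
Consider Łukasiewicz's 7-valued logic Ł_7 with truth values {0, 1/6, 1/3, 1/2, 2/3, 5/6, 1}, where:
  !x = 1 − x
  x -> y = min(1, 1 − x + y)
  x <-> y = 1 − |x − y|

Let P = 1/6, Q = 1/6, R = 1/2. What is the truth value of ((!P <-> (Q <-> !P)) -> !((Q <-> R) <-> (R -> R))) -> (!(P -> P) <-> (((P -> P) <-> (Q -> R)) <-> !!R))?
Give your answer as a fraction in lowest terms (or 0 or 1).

!P = !1/6 = 5/6
!P = !1/6 = 5/6
Q <-> !P = 1/6 <-> 5/6 = 1/3
!P <-> (Q <-> !P) = 5/6 <-> 1/3 = 1/2
Q <-> R = 1/6 <-> 1/2 = 2/3
R -> R = 1/2 -> 1/2 = 1
(Q <-> R) <-> (R -> R) = 2/3 <-> 1 = 2/3
!((Q <-> R) <-> (R -> R)) = !2/3 = 1/3
(!P <-> (Q <-> !P)) -> !((Q <-> R) <-> (R -> R)) = 1/2 -> 1/3 = 5/6
P -> P = 1/6 -> 1/6 = 1
!(P -> P) = !1 = 0
P -> P = 1/6 -> 1/6 = 1
Q -> R = 1/6 -> 1/2 = 1
(P -> P) <-> (Q -> R) = 1 <-> 1 = 1
!R = !1/2 = 1/2
!!R = !1/2 = 1/2
((P -> P) <-> (Q -> R)) <-> !!R = 1 <-> 1/2 = 1/2
!(P -> P) <-> (((P -> P) <-> (Q -> R)) <-> !!R) = 0 <-> 1/2 = 1/2
((!P <-> (Q <-> !P)) -> !((Q <-> R) <-> (R -> R))) -> (!(P -> P) <-> (((P -> P) <-> (Q -> R)) <-> !!R)) = 5/6 -> 1/2 = 2/3

2/3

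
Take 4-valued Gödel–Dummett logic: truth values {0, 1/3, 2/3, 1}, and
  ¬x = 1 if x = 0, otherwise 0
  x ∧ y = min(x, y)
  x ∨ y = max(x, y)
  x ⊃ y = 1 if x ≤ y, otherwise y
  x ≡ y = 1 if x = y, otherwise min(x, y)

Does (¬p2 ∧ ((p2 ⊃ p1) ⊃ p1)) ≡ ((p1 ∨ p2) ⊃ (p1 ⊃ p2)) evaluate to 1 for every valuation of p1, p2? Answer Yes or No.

No

Counterexample: take p1 = 0, p2 = 0.
¬p2 = ¬0 = 1
p2 ⊃ p1 = 0 ⊃ 0 = 1
(p2 ⊃ p1) ⊃ p1 = 1 ⊃ 0 = 0
¬p2 ∧ ((p2 ⊃ p1) ⊃ p1) = 1 ∧ 0 = 0
p1 ∨ p2 = 0 ∨ 0 = 0
p1 ⊃ p2 = 0 ⊃ 0 = 1
(p1 ∨ p2) ⊃ (p1 ⊃ p2) = 0 ⊃ 1 = 1
(¬p2 ∧ ((p2 ⊃ p1) ⊃ p1)) ≡ ((p1 ∨ p2) ⊃ (p1 ⊃ p2)) = 0 ≡ 1 = 0
This gives 0 ≠ 1.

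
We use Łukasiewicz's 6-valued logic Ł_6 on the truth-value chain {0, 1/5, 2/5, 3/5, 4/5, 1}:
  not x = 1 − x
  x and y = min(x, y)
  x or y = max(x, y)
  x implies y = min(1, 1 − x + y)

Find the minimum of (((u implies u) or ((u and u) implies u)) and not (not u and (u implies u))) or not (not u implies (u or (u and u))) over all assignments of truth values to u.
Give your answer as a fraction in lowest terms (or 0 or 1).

Take u = 2/5:
u implies u = 2/5 implies 2/5 = 1
u and u = 2/5 and 2/5 = 2/5
(u and u) implies u = 2/5 implies 2/5 = 1
(u implies u) or ((u and u) implies u) = 1 or 1 = 1
not u = not 2/5 = 3/5
u implies u = 2/5 implies 2/5 = 1
not u and (u implies u) = 3/5 and 1 = 3/5
not (not u and (u implies u)) = not 3/5 = 2/5
((u implies u) or ((u and u) implies u)) and not (not u and (u implies u)) = 1 and 2/5 = 2/5
not u = not 2/5 = 3/5
u and u = 2/5 and 2/5 = 2/5
u or (u and u) = 2/5 or 2/5 = 2/5
not u implies (u or (u and u)) = 3/5 implies 2/5 = 4/5
not (not u implies (u or (u and u))) = not 4/5 = 1/5
(((u implies u) or ((u and u) implies u)) and not (not u and (u implies u))) or not (not u implies (u or (u and u))) = 2/5 or 1/5 = 2/5
No assignment yields a value below 2/5, so this is the minimum.

2/5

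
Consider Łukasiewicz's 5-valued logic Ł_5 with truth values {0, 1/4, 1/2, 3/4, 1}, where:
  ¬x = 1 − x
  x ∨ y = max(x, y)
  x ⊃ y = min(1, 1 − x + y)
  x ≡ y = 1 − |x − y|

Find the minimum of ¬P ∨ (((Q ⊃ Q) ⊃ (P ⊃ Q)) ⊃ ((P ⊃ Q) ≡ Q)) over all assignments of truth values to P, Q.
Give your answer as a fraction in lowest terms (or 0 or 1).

1/2

Take P = 1/2, Q = 1/2:
¬P = ¬1/2 = 1/2
Q ⊃ Q = 1/2 ⊃ 1/2 = 1
P ⊃ Q = 1/2 ⊃ 1/2 = 1
(Q ⊃ Q) ⊃ (P ⊃ Q) = 1 ⊃ 1 = 1
P ⊃ Q = 1/2 ⊃ 1/2 = 1
(P ⊃ Q) ≡ Q = 1 ≡ 1/2 = 1/2
((Q ⊃ Q) ⊃ (P ⊃ Q)) ⊃ ((P ⊃ Q) ≡ Q) = 1 ⊃ 1/2 = 1/2
¬P ∨ (((Q ⊃ Q) ⊃ (P ⊃ Q)) ⊃ ((P ⊃ Q) ≡ Q)) = 1/2 ∨ 1/2 = 1/2
No assignment yields a value below 1/2, so this is the minimum.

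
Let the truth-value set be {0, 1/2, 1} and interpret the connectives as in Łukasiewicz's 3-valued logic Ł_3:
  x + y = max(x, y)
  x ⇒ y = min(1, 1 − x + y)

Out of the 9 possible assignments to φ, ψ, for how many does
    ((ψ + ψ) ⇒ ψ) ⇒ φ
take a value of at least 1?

φ = 0, ψ = 0 ↦ 0  <
φ = 0, ψ = 1/2 ↦ 0  <
φ = 0, ψ = 1 ↦ 0  <
φ = 1/2, ψ = 0 ↦ 1/2  <
φ = 1/2, ψ = 1/2 ↦ 1/2  <
φ = 1/2, ψ = 1 ↦ 1/2  <
φ = 1, ψ = 0 ↦ 1  ≥
φ = 1, ψ = 1/2 ↦ 1  ≥
φ = 1, ψ = 1 ↦ 1  ≥
So 3 of the 9 assignments meet the threshold.

3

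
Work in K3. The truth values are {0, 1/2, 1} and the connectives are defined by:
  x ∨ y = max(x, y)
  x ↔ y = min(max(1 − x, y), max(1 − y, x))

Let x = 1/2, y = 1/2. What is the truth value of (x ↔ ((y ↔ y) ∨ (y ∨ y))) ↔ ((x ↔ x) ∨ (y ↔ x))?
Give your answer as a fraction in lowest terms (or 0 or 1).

y ↔ y = 1/2 ↔ 1/2 = 1/2
y ∨ y = 1/2 ∨ 1/2 = 1/2
(y ↔ y) ∨ (y ∨ y) = 1/2 ∨ 1/2 = 1/2
x ↔ ((y ↔ y) ∨ (y ∨ y)) = 1/2 ↔ 1/2 = 1/2
x ↔ x = 1/2 ↔ 1/2 = 1/2
y ↔ x = 1/2 ↔ 1/2 = 1/2
(x ↔ x) ∨ (y ↔ x) = 1/2 ∨ 1/2 = 1/2
(x ↔ ((y ↔ y) ∨ (y ∨ y))) ↔ ((x ↔ x) ∨ (y ↔ x)) = 1/2 ↔ 1/2 = 1/2

1/2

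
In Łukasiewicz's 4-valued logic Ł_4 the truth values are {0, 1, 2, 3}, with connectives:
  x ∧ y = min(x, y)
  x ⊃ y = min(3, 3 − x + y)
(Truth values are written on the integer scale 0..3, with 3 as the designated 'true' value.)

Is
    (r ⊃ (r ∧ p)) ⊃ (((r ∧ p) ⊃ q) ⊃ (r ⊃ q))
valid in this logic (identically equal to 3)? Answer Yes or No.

At p = 1, q = 0, r = 1, for instance:
r ∧ p = 1 ∧ 1 = 1
r ⊃ (r ∧ p) = 1 ⊃ 1 = 3
(r ∧ p) ⊃ q = 1 ⊃ 0 = 2
r ⊃ q = 1 ⊃ 0 = 2
((r ∧ p) ⊃ q) ⊃ (r ⊃ q) = 2 ⊃ 2 = 3
(r ⊃ (r ∧ p)) ⊃ (((r ∧ p) ⊃ q) ⊃ (r ⊃ q)) = 3 ⊃ 3 = 3
and checking the remaining 63 assignments likewise gives ≥ 3 in every case.

Yes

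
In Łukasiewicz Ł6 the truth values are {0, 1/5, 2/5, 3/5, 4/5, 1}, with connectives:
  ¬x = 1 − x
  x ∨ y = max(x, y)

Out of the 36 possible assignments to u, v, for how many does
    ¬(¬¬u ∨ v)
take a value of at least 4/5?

4

value 1: 1 assignment (counts)
value 4/5: 3 assignments (counts)
value 3/5: 5 assignments
value 2/5: 7 assignments
value 1/5: 9 assignments
value 0: 11 assignments
So 4 of the 36 assignments meet the threshold.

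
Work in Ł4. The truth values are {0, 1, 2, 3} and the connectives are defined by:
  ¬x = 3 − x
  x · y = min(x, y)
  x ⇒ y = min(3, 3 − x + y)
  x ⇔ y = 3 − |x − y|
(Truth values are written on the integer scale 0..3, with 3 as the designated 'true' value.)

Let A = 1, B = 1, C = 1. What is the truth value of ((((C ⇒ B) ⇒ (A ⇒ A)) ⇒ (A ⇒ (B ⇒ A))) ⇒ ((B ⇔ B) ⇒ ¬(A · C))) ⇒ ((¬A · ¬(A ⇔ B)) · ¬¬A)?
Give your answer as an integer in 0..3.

1

C ⇒ B = 1 ⇒ 1 = 3
A ⇒ A = 1 ⇒ 1 = 3
(C ⇒ B) ⇒ (A ⇒ A) = 3 ⇒ 3 = 3
B ⇒ A = 1 ⇒ 1 = 3
A ⇒ (B ⇒ A) = 1 ⇒ 3 = 3
((C ⇒ B) ⇒ (A ⇒ A)) ⇒ (A ⇒ (B ⇒ A)) = 3 ⇒ 3 = 3
B ⇔ B = 1 ⇔ 1 = 3
A · C = 1 · 1 = 1
¬(A · C) = ¬1 = 2
(B ⇔ B) ⇒ ¬(A · C) = 3 ⇒ 2 = 2
(((C ⇒ B) ⇒ (A ⇒ A)) ⇒ (A ⇒ (B ⇒ A))) ⇒ ((B ⇔ B) ⇒ ¬(A · C)) = 3 ⇒ 2 = 2
¬A = ¬1 = 2
A ⇔ B = 1 ⇔ 1 = 3
¬(A ⇔ B) = ¬3 = 0
¬A · ¬(A ⇔ B) = 2 · 0 = 0
¬A = ¬1 = 2
¬¬A = ¬2 = 1
(¬A · ¬(A ⇔ B)) · ¬¬A = 0 · 1 = 0
((((C ⇒ B) ⇒ (A ⇒ A)) ⇒ (A ⇒ (B ⇒ A))) ⇒ ((B ⇔ B) ⇒ ¬(A · C))) ⇒ ((¬A · ¬(A ⇔ B)) · ¬¬A) = 2 ⇒ 0 = 1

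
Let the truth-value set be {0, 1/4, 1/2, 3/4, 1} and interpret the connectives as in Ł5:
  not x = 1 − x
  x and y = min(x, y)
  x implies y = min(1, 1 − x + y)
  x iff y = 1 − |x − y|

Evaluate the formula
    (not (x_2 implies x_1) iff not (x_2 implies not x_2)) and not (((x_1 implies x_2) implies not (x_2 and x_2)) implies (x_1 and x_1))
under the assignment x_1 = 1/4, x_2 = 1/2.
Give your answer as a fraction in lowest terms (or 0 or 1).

x_2 implies x_1 = 1/2 implies 1/4 = 3/4
not (x_2 implies x_1) = not 3/4 = 1/4
not x_2 = not 1/2 = 1/2
x_2 implies not x_2 = 1/2 implies 1/2 = 1
not (x_2 implies not x_2) = not 1 = 0
not (x_2 implies x_1) iff not (x_2 implies not x_2) = 1/4 iff 0 = 3/4
x_1 implies x_2 = 1/4 implies 1/2 = 1
x_2 and x_2 = 1/2 and 1/2 = 1/2
not (x_2 and x_2) = not 1/2 = 1/2
(x_1 implies x_2) implies not (x_2 and x_2) = 1 implies 1/2 = 1/2
x_1 and x_1 = 1/4 and 1/4 = 1/4
((x_1 implies x_2) implies not (x_2 and x_2)) implies (x_1 and x_1) = 1/2 implies 1/4 = 3/4
not (((x_1 implies x_2) implies not (x_2 and x_2)) implies (x_1 and x_1)) = not 3/4 = 1/4
(not (x_2 implies x_1) iff not (x_2 implies not x_2)) and not (((x_1 implies x_2) implies not (x_2 and x_2)) implies (x_1 and x_1)) = 3/4 and 1/4 = 1/4

1/4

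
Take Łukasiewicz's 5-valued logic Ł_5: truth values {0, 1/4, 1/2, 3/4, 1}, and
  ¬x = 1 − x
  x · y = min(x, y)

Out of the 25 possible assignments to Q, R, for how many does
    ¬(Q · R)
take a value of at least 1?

value 1: 9 assignments (counts)
value 3/4: 7 assignments
value 1/2: 5 assignments
value 1/4: 3 assignments
value 0: 1 assignment
So 9 of the 25 assignments meet the threshold.

9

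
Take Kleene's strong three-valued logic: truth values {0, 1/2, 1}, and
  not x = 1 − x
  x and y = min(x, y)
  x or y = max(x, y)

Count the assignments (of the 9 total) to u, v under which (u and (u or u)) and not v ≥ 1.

u = 0, v = 0 ↦ 0  <
u = 0, v = 1/2 ↦ 0  <
u = 0, v = 1 ↦ 0  <
u = 1/2, v = 0 ↦ 1/2  <
u = 1/2, v = 1/2 ↦ 1/2  <
u = 1/2, v = 1 ↦ 0  <
u = 1, v = 0 ↦ 1  ≥
u = 1, v = 1/2 ↦ 1/2  <
u = 1, v = 1 ↦ 0  <
So 1 of the 9 assignments meets the threshold.

1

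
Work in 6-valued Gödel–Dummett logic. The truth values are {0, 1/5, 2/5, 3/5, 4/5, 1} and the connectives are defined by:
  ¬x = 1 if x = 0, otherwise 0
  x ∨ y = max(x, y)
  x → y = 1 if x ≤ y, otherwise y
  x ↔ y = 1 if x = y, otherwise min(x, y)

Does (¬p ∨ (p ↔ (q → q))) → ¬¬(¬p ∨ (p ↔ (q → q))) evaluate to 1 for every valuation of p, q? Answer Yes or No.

Yes

At p = 3/5, q = 0, for instance:
¬p = ¬3/5 = 0
q → q = 0 → 0 = 1
p ↔ (q → q) = 3/5 ↔ 1 = 3/5
¬p ∨ (p ↔ (q → q)) = 0 ∨ 3/5 = 3/5
¬(¬p ∨ (p ↔ (q → q))) = ¬3/5 = 0
¬¬(¬p ∨ (p ↔ (q → q))) = ¬0 = 1
(¬p ∨ (p ↔ (q → q))) → ¬¬(¬p ∨ (p ↔ (q → q))) = 3/5 → 1 = 1
and checking the remaining 35 assignments likewise gives ≥ 1 in every case.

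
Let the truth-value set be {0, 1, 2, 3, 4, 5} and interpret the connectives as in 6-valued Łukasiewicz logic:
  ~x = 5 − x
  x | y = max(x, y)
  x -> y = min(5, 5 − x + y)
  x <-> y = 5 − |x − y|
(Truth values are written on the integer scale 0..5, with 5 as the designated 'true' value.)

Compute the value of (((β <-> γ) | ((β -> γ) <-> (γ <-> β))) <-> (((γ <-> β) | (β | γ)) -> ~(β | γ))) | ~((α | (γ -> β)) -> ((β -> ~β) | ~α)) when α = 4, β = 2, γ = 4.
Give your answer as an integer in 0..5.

β <-> γ = 2 <-> 4 = 3
β -> γ = 2 -> 4 = 5
γ <-> β = 4 <-> 2 = 3
(β -> γ) <-> (γ <-> β) = 5 <-> 3 = 3
(β <-> γ) | ((β -> γ) <-> (γ <-> β)) = 3 | 3 = 3
γ <-> β = 4 <-> 2 = 3
β | γ = 2 | 4 = 4
(γ <-> β) | (β | γ) = 3 | 4 = 4
β | γ = 2 | 4 = 4
~(β | γ) = ~4 = 1
((γ <-> β) | (β | γ)) -> ~(β | γ) = 4 -> 1 = 2
((β <-> γ) | ((β -> γ) <-> (γ <-> β))) <-> (((γ <-> β) | (β | γ)) -> ~(β | γ)) = 3 <-> 2 = 4
γ -> β = 4 -> 2 = 3
α | (γ -> β) = 4 | 3 = 4
~β = ~2 = 3
β -> ~β = 2 -> 3 = 5
~α = ~4 = 1
(β -> ~β) | ~α = 5 | 1 = 5
(α | (γ -> β)) -> ((β -> ~β) | ~α) = 4 -> 5 = 5
~((α | (γ -> β)) -> ((β -> ~β) | ~α)) = ~5 = 0
(((β <-> γ) | ((β -> γ) <-> (γ <-> β))) <-> (((γ <-> β) | (β | γ)) -> ~(β | γ))) | ~((α | (γ -> β)) -> ((β -> ~β) | ~α)) = 4 | 0 = 4

4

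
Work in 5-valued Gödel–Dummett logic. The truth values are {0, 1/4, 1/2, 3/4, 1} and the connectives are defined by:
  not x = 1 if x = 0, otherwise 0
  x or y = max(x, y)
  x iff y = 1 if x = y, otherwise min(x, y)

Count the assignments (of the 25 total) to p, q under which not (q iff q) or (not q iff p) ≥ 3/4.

value 1: 5 assignments (counts)
value 3/4: 1 assignment (counts)
value 1/2: 1 assignment
value 1/4: 1 assignment
value 0: 17 assignments
So 6 of the 25 assignments meet the threshold.

6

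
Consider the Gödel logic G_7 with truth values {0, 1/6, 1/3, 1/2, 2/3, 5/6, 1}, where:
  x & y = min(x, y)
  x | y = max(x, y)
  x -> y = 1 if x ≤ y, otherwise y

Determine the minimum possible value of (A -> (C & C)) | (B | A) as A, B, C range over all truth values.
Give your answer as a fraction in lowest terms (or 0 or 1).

Take A = 1/6, B = 0, C = 0:
C & C = 0 & 0 = 0
A -> (C & C) = 1/6 -> 0 = 0
B | A = 0 | 1/6 = 1/6
(A -> (C & C)) | (B | A) = 0 | 1/6 = 1/6
No assignment yields a value below 1/6, so this is the minimum.

1/6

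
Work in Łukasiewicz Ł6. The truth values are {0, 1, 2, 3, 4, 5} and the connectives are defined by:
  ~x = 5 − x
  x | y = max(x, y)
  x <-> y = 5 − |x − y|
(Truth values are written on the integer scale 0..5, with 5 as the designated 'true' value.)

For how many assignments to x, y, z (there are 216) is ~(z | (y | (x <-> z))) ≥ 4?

6

value 5: 1 assignment (counts)
value 4: 5 assignments (counts)
value 3: 12 assignments
value 2: 34 assignments
value 1: 73 assignments
value 0: 91 assignments
So 6 of the 216 assignments meet the threshold.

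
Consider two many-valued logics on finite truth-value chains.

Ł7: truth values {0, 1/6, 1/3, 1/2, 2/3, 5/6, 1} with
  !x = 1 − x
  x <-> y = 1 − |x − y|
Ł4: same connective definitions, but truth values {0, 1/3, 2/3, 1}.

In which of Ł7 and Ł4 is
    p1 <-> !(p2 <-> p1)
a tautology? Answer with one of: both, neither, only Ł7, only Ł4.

neither

In Ł7: at p1 = 0, p2 = 1/6 the value is 5/6 — not a tautology.
In Ł4: at p1 = 0, p2 = 1/3 the value is 2/3 — not a tautology.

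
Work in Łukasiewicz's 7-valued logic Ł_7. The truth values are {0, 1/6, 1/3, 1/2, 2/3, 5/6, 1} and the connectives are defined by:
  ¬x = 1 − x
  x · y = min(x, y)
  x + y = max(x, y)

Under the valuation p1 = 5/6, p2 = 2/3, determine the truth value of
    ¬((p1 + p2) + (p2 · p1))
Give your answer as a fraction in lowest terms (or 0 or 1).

p1 + p2 = 5/6 + 2/3 = 5/6
p2 · p1 = 2/3 · 5/6 = 2/3
(p1 + p2) + (p2 · p1) = 5/6 + 2/3 = 5/6
¬((p1 + p2) + (p2 · p1)) = ¬5/6 = 1/6

1/6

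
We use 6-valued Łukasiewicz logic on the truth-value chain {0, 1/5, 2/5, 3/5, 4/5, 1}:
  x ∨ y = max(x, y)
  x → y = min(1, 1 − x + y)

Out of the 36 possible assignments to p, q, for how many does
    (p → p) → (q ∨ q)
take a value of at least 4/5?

12

value 1: 6 assignments (counts)
value 4/5: 6 assignments (counts)
value 3/5: 6 assignments
value 2/5: 6 assignments
value 1/5: 6 assignments
value 0: 6 assignments
So 12 of the 36 assignments meet the threshold.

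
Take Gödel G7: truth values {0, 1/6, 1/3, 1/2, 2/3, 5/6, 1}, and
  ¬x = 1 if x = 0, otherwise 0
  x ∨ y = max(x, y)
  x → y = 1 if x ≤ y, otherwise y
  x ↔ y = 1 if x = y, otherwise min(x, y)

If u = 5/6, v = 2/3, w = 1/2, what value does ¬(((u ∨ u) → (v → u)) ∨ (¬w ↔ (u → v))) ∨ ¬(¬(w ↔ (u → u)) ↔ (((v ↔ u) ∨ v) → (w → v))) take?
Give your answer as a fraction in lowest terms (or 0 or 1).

1

u ∨ u = 5/6 ∨ 5/6 = 5/6
v → u = 2/3 → 5/6 = 1
(u ∨ u) → (v → u) = 5/6 → 1 = 1
¬w = ¬1/2 = 0
u → v = 5/6 → 2/3 = 2/3
¬w ↔ (u → v) = 0 ↔ 2/3 = 0
((u ∨ u) → (v → u)) ∨ (¬w ↔ (u → v)) = 1 ∨ 0 = 1
¬(((u ∨ u) → (v → u)) ∨ (¬w ↔ (u → v))) = ¬1 = 0
u → u = 5/6 → 5/6 = 1
w ↔ (u → u) = 1/2 ↔ 1 = 1/2
¬(w ↔ (u → u)) = ¬1/2 = 0
v ↔ u = 2/3 ↔ 5/6 = 2/3
(v ↔ u) ∨ v = 2/3 ∨ 2/3 = 2/3
w → v = 1/2 → 2/3 = 1
((v ↔ u) ∨ v) → (w → v) = 2/3 → 1 = 1
¬(w ↔ (u → u)) ↔ (((v ↔ u) ∨ v) → (w → v)) = 0 ↔ 1 = 0
¬(¬(w ↔ (u → u)) ↔ (((v ↔ u) ∨ v) → (w → v))) = ¬0 = 1
¬(((u ∨ u) → (v → u)) ∨ (¬w ↔ (u → v))) ∨ ¬(¬(w ↔ (u → u)) ↔ (((v ↔ u) ∨ v) → (w → v))) = 0 ∨ 1 = 1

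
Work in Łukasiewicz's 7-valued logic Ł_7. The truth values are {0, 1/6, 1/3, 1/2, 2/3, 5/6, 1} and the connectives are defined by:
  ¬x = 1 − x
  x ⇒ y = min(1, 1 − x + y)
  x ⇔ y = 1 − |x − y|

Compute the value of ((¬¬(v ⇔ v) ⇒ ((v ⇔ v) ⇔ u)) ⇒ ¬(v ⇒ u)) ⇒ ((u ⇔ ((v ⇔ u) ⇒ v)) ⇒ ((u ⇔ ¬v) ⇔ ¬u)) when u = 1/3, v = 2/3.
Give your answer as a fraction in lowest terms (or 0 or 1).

1

v ⇔ v = 2/3 ⇔ 2/3 = 1
¬(v ⇔ v) = ¬1 = 0
¬¬(v ⇔ v) = ¬0 = 1
v ⇔ v = 2/3 ⇔ 2/3 = 1
(v ⇔ v) ⇔ u = 1 ⇔ 1/3 = 1/3
¬¬(v ⇔ v) ⇒ ((v ⇔ v) ⇔ u) = 1 ⇒ 1/3 = 1/3
v ⇒ u = 2/3 ⇒ 1/3 = 2/3
¬(v ⇒ u) = ¬2/3 = 1/3
(¬¬(v ⇔ v) ⇒ ((v ⇔ v) ⇔ u)) ⇒ ¬(v ⇒ u) = 1/3 ⇒ 1/3 = 1
v ⇔ u = 2/3 ⇔ 1/3 = 2/3
(v ⇔ u) ⇒ v = 2/3 ⇒ 2/3 = 1
u ⇔ ((v ⇔ u) ⇒ v) = 1/3 ⇔ 1 = 1/3
¬v = ¬2/3 = 1/3
u ⇔ ¬v = 1/3 ⇔ 1/3 = 1
¬u = ¬1/3 = 2/3
(u ⇔ ¬v) ⇔ ¬u = 1 ⇔ 2/3 = 2/3
(u ⇔ ((v ⇔ u) ⇒ v)) ⇒ ((u ⇔ ¬v) ⇔ ¬u) = 1/3 ⇒ 2/3 = 1
((¬¬(v ⇔ v) ⇒ ((v ⇔ v) ⇔ u)) ⇒ ¬(v ⇒ u)) ⇒ ((u ⇔ ((v ⇔ u) ⇒ v)) ⇒ ((u ⇔ ¬v) ⇔ ¬u)) = 1 ⇒ 1 = 1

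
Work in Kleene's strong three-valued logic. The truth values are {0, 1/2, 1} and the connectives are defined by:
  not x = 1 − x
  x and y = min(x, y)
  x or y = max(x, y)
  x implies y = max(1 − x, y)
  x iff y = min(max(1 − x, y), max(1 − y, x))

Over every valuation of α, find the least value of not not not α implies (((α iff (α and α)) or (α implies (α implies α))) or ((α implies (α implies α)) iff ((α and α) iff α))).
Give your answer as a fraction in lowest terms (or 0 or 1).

Take α = 1/2:
not α = not 1/2 = 1/2
not not α = not 1/2 = 1/2
not not not α = not 1/2 = 1/2
α and α = 1/2 and 1/2 = 1/2
α iff (α and α) = 1/2 iff 1/2 = 1/2
α implies α = 1/2 implies 1/2 = 1/2
α implies (α implies α) = 1/2 implies 1/2 = 1/2
(α iff (α and α)) or (α implies (α implies α)) = 1/2 or 1/2 = 1/2
α implies α = 1/2 implies 1/2 = 1/2
α implies (α implies α) = 1/2 implies 1/2 = 1/2
α and α = 1/2 and 1/2 = 1/2
(α and α) iff α = 1/2 iff 1/2 = 1/2
(α implies (α implies α)) iff ((α and α) iff α) = 1/2 iff 1/2 = 1/2
((α iff (α and α)) or (α implies (α implies α))) or ((α implies (α implies α)) iff ((α and α) iff α)) = 1/2 or 1/2 = 1/2
not not not α implies (((α iff (α and α)) or (α implies (α implies α))) or ((α implies (α implies α)) iff ((α and α) iff α))) = 1/2 implies 1/2 = 1/2
No assignment yields a value below 1/2, so this is the minimum.

1/2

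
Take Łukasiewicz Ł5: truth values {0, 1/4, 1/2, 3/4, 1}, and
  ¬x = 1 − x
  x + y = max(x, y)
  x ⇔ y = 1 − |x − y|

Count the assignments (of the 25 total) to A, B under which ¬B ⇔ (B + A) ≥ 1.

5

value 1: 5 assignments (counts)
value 3/4: 4 assignments
value 1/2: 8 assignments
value 1/4: 2 assignments
value 0: 6 assignments
So 5 of the 25 assignments meet the threshold.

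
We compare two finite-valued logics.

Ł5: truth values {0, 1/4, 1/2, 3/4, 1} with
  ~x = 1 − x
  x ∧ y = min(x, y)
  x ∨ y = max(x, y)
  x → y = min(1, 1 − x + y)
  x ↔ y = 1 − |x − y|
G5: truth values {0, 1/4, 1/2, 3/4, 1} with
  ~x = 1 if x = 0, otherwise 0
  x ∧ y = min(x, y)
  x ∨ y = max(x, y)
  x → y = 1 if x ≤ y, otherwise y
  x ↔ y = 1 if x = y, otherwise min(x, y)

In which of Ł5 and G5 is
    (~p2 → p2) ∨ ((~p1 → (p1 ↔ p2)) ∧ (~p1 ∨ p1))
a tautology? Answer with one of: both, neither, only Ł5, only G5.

In Ł5: at p1 = 0, p2 = 1/4 the value is 3/4 — not a tautology.
In G5: at p1 = 1/4, p2 = 0 the value is 1/4 — not a tautology.

neither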